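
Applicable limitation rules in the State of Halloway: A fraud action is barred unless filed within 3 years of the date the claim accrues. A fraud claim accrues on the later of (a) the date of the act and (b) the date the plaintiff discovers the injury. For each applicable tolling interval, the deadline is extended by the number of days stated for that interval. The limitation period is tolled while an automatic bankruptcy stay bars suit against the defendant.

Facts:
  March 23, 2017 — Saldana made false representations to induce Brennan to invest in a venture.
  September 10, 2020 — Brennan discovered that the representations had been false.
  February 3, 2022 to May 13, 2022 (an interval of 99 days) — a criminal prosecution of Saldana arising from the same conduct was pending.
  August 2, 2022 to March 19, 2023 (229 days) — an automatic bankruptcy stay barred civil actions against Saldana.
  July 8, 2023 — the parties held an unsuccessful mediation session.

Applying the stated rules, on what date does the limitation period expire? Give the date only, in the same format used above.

Taking the later of the act (March 23, 2017) and discovery (September 10, 2020), the claim accrued on September 10, 2020.
3 years from September 10, 2020 is September 10, 2023.
Because the automatic bankruptcy stay ran from August 2, 2022 to March 19, 2023, the deadline is extended by 229 days to April 26, 2024.
Although a criminal prosecution ran from February 3, 2022 to May 13, 2022, the stated rules do not make that a tolling event, so it is disregarded.
None of the other events listed affects the running of the period under the stated rules.

April 26, 2024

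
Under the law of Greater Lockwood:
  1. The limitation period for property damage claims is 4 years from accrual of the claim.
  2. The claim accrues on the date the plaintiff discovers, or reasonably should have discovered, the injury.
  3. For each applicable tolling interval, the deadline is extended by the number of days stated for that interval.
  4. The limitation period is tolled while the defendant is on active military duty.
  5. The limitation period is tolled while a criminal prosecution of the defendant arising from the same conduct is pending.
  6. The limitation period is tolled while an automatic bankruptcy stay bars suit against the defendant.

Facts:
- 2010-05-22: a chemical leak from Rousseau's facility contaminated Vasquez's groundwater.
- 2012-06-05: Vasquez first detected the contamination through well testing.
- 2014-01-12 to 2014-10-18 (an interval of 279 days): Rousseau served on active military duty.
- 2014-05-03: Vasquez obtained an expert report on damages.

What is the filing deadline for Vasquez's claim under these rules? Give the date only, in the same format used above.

The claim did not accrue until Vasquez discovered the injury on 2012-06-05; the 2010-05-22 act date does not start the clock under the stated rule.
Adding the 4 years base period to 2012-06-05 gives a deadline of 2016-06-05, before any tolling.
The defendant's active military service from 2014-01-12 to 2014-10-18 tolled the period for 279 days, extending the deadline to 2017-03-11.
None of the other events listed affects the running of the period under the stated rules.

2017-03-11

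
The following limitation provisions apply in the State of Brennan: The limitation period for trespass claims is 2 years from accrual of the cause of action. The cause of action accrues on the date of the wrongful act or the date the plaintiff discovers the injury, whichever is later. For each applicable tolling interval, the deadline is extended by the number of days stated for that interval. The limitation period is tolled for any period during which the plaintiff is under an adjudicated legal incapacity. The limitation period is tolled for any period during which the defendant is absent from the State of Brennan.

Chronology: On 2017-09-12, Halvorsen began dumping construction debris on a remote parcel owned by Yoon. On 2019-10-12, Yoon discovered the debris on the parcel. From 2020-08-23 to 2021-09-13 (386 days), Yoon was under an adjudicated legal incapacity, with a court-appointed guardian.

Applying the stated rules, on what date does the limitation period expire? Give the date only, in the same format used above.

2022-11-02

Taking the later of the act (2017-09-12) and discovery (2019-10-12), the claim accrued on 2019-10-12.
The untolled deadline — 2 years after 2019-10-12 — is 2021-10-12.
The plaintiff's legal incapacity from 2020-08-23 to 2021-09-13 tolled the period for 386 days, extending the deadline to 2022-11-02.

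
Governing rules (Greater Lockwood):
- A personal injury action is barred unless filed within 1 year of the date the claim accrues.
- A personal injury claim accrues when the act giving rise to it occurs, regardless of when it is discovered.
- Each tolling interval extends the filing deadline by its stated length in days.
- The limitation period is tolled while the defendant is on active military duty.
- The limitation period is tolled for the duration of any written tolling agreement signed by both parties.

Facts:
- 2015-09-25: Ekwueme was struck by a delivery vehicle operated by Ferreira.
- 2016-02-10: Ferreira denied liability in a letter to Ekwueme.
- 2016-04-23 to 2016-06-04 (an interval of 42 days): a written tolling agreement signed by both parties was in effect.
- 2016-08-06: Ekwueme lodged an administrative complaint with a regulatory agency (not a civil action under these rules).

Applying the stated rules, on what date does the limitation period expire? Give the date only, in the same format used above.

The claim accrued on 2015-09-25, the date of the act.
Adding the 1 year base period to 2015-09-25 gives a deadline of 2016-09-25, before any tolling.
Because the written tolling agreement ran from 2016-04-23 to 2016-06-04, the deadline is extended by 42 days to 2016-11-06.
None of the other events listed affects the running of the period under the stated rules.

2016-11-06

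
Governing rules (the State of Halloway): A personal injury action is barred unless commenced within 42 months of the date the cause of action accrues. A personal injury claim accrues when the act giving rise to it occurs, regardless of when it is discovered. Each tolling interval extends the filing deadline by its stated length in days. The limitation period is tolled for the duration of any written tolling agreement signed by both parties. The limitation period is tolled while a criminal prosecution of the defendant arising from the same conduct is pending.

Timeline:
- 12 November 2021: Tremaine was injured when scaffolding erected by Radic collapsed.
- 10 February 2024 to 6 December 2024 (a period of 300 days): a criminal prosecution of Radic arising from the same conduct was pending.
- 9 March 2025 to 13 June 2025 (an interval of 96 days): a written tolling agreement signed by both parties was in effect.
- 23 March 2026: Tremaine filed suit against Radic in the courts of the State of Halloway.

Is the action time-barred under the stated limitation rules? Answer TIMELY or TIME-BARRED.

The cause of action accrued on 12 November 2021, the date of the act.
Adding the 42 months base period to 12 November 2021 gives a deadline of 12 May 2025, before any tolling.
The period was tolled for 300 days by the pending criminal prosecution (10 February 2024 to 6 December 2024), pushing the deadline to 8 March 2026.
The period was tolled for 96 days by the written tolling agreement (9 March 2025 to 13 June 2025), pushing the deadline to 12 June 2026.
The 23 March 2026 filing precedes the 12 June 2026 deadline; the claim is timely.

TIMELY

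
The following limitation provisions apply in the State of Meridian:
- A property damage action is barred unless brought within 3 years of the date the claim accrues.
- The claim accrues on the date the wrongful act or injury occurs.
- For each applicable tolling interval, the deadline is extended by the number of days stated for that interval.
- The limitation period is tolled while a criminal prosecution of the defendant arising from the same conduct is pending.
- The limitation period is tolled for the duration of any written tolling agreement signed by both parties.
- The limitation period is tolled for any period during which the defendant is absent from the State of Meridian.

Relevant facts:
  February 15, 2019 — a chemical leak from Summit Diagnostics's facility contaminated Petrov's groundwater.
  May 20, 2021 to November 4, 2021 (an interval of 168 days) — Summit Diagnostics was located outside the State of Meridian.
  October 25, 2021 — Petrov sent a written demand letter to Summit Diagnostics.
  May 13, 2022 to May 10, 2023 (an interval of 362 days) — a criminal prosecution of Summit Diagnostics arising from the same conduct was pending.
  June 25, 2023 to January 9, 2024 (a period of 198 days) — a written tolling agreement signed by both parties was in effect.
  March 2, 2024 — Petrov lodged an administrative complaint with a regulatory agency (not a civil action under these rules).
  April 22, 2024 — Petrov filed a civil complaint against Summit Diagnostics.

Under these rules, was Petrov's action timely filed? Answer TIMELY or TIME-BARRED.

TIME-BARRED

The limitation period began to run on February 15, 2019.
The untolled deadline — 3 years after February 15, 2019 — is February 15, 2022.
The defendant's absence from the jurisdiction from May 20, 2021 to November 4, 2021 tolled the period for 168 days, extending the deadline to August 2, 2022.
The period was tolled for 362 days by the pending criminal prosecution (May 13, 2022 to May 10, 2023), pushing the deadline to July 30, 2023.
The period was tolled for 198 days by the written tolling agreement (June 25, 2023 to January 9, 2024), pushing the deadline to February 13, 2024.
The other events in the timeline have no effect on the limitation period under the stated rules.
The April 22, 2024 filing falls after the February 13, 2024 deadline; the claim is time-barred.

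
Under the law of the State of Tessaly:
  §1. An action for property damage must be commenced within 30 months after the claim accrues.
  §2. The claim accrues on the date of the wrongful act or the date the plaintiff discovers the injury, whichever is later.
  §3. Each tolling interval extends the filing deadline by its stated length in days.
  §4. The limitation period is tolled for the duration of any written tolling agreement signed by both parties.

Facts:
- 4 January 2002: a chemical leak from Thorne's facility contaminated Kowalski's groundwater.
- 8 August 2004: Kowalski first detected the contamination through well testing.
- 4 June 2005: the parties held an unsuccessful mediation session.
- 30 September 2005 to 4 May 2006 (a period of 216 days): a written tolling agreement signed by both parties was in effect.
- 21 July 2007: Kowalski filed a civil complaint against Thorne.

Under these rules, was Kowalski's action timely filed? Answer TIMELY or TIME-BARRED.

TIMELY

The claim accrued on 8 August 2004 — the later of the 4 January 2002 act and the 8 August 2004 discovery.
Adding the 30 months base period to 8 August 2004 gives a deadline of 8 February 2007, before any tolling.
Because the written tolling agreement ran from 30 September 2005 to 4 May 2006, the deadline is extended by 216 days to 12 September 2007.
The other events in the timeline have no effect on the limitation period under the stated rules.
Kowalski filed on 21 July 2007, before the 12 September 2007 deadline, so the action is timely.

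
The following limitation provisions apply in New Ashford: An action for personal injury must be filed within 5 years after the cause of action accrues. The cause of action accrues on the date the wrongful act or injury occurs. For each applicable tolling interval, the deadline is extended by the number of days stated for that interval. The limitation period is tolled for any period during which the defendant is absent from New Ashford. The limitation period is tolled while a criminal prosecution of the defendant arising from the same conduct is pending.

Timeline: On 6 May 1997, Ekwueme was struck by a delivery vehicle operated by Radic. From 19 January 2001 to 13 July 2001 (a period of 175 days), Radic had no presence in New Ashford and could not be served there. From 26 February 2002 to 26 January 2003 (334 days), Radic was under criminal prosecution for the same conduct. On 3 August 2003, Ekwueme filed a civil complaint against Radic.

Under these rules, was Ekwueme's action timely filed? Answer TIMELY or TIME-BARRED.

The claim accrued on 6 May 1997, when the wrongful act occurred.
5 years from 6 May 1997 is 6 May 2002.
The period was tolled for 175 days by the defendant's absence from the jurisdiction (19 January 2001 to 13 July 2001), pushing the deadline to 28 October 2002.
Because the pending criminal prosecution ran from 26 February 2002 to 26 January 2003, the deadline is extended by 334 days to 27 September 2003.
The 3 August 2003 filing precedes the 27 September 2003 deadline; the claim is timely.

TIMELY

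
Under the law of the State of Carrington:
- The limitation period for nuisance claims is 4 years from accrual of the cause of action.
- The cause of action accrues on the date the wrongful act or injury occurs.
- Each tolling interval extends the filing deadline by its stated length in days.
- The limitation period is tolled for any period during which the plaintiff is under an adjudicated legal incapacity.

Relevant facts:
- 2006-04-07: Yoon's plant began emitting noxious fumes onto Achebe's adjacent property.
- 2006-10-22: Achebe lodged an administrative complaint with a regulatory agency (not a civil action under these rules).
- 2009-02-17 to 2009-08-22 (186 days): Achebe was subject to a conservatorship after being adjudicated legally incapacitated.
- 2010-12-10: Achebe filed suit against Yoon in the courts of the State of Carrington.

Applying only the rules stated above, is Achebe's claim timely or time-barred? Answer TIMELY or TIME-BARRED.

The claim accrued on 2006-04-07, when the wrongful act occurred.
4 years from 2006-04-07 is 2010-04-07.
Because the plaintiff's legal incapacity ran from 2009-02-17 to 2009-08-22, the deadline is extended by 186 days to 2010-10-10.
The other events in the timeline have no effect on the limitation period under the stated rules.
The 2010-12-10 filing falls after the 2010-10-10 deadline; the claim is time-barred.

TIME-BARRED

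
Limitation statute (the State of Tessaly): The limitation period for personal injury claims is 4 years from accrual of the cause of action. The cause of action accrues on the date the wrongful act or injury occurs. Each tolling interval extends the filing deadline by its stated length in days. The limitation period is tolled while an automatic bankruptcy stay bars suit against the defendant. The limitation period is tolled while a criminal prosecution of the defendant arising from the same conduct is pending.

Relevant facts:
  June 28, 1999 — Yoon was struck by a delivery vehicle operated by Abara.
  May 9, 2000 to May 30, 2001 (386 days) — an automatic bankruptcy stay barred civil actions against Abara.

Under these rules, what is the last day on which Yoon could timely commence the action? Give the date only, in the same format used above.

July 18, 2004

The limitation period began to run on June 28, 1999.
Adding the 4 years base period to June 28, 1999 gives a deadline of June 28, 2003, before any tolling.
The automatic bankruptcy stay from May 9, 2000 to May 30, 2001 tolled the period for 386 days, extending the deadline to July 18, 2004.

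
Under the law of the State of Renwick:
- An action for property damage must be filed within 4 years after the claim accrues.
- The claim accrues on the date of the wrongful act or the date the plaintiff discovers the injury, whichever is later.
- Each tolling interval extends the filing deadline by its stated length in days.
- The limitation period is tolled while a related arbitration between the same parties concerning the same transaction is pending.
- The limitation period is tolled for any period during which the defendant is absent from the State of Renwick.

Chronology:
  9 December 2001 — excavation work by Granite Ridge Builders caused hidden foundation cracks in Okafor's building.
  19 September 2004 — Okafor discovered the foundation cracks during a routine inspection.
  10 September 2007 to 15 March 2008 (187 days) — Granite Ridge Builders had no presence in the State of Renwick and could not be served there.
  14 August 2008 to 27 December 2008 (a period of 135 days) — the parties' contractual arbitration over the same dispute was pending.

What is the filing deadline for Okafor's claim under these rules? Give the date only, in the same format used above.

Taking the later of the act (9 December 2001) and discovery (19 September 2004), the claim accrued on 19 September 2004.
The untolled deadline — 4 years after 19 September 2004 — is 19 September 2008.
The defendant's absence from the jurisdiction from 10 September 2007 to 15 March 2008 tolled the period for 187 days, extending the deadline to 25 March 2009.
The pending related arbitration from 14 August 2008 to 27 December 2008 tolled the period for 135 days, extending the deadline to 7 August 2009.

7 August 2009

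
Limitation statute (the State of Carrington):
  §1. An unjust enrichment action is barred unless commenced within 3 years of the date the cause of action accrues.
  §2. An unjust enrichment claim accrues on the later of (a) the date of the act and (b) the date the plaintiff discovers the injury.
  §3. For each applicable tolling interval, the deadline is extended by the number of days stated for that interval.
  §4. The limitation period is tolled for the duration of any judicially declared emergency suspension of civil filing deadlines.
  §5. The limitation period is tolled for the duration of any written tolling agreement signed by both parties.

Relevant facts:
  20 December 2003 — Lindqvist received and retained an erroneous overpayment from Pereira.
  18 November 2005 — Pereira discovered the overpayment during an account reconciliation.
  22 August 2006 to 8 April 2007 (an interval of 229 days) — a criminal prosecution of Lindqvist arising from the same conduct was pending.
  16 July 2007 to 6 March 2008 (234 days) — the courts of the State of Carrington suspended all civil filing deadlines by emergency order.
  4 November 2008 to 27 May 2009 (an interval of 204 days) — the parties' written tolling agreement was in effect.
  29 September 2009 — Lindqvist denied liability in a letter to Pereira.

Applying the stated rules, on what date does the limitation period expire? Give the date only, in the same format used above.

30 January 2010

Taking the later of the act (20 December 2003) and discovery (18 November 2005), the claim accrued on 18 November 2005.
3 years from 18 November 2005 is 18 November 2008.
The period was tolled for 234 days by the emergency suspension of filing deadlines (16 July 2007 to 6 March 2008), pushing the deadline to 10 July 2009.
The written tolling agreement from 4 November 2008 to 27 May 2009 tolled the period for 204 days, extending the deadline to 30 January 2010.
Although a criminal prosecution ran from 22 August 2006 to 8 April 2007, the stated rules do not make that a tolling event, so it is disregarded.
None of the other events listed affects the running of the period under the stated rules.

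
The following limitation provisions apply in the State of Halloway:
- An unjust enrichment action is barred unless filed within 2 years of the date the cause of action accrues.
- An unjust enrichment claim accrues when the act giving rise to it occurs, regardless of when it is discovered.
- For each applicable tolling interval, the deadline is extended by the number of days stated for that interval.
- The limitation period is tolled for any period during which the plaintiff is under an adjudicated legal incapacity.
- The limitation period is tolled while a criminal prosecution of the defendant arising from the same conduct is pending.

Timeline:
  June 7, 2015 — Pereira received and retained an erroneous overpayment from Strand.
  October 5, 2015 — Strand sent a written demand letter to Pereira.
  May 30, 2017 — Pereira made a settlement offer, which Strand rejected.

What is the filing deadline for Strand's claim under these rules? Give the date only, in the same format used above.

The cause of action accrued on June 7, 2015, the date of the act.
Adding the 2 years base period to June 7, 2015 gives a deadline of June 7, 2017, before any tolling.
The other events in the timeline have no effect on the limitation period under the stated rules.

June 7, 2017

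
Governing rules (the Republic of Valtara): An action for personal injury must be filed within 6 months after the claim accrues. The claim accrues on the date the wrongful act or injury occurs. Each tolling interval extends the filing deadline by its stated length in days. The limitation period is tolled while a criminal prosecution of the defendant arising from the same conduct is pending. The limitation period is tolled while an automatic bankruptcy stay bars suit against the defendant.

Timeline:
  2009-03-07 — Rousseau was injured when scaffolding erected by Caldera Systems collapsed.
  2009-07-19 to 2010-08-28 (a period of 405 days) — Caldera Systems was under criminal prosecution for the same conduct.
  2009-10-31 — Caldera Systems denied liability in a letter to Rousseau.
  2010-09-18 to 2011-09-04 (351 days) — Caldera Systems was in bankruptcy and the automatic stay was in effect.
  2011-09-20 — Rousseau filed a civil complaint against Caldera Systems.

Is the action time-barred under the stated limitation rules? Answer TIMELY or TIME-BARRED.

TIMELY

The limitation period began to run on 2009-03-07.
The untolled deadline — 6 months after 2009-03-07 — is 2009-09-07.
The period was tolled for 405 days by the pending criminal prosecution (2009-07-19 to 2010-08-28), pushing the deadline to 2010-10-17.
The period was tolled for 351 days by the automatic bankruptcy stay (2010-09-18 to 2011-09-04), pushing the deadline to 2011-10-03.
Nothing else in the chronology tolls or restarts the period.
Filing on 2011-09-20 beat the 2011-10-03 deadline — the action is timely.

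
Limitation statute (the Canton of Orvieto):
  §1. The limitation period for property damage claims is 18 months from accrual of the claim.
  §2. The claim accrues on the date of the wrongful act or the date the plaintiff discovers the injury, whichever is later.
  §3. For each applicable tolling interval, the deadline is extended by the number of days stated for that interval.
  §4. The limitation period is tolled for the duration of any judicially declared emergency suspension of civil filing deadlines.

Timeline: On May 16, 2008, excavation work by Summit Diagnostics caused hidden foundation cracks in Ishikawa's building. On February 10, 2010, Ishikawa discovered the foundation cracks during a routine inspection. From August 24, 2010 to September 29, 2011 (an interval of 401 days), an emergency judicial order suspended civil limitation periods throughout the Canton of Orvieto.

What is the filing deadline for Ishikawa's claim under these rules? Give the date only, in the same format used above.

September 14, 2012

Taking the later of the act (May 16, 2008) and discovery (February 10, 2010), the claim accrued on February 10, 2010.
Adding the 18 months base period to February 10, 2010 gives a deadline of August 10, 2011, before any tolling.
Because the emergency suspension of filing deadlines ran from August 24, 2010 to September 29, 2011, the deadline is extended by 401 days to September 14, 2012.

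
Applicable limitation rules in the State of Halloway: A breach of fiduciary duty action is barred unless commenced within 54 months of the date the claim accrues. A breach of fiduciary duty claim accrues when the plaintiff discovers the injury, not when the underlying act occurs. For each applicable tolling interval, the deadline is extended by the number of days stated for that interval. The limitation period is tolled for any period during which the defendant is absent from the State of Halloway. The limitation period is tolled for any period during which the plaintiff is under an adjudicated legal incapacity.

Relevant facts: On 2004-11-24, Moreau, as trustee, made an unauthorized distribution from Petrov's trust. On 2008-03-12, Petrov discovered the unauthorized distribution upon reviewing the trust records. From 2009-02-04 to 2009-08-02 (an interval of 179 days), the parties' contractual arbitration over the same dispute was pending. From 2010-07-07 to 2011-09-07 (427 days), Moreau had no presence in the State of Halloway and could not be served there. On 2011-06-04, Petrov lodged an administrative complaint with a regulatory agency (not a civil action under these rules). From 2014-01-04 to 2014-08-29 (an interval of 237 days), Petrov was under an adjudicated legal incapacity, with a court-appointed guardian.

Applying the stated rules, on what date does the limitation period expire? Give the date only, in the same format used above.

2013-11-13

Accrual is tied to discovery, so the period began on 2008-03-12 rather than on 2004-11-24 when the act occurred.
54 months from 2008-03-12 is 2012-09-12.
The period was tolled for 427 days by the defendant's absence from the jurisdiction (2010-07-07 to 2011-09-07), pushing the deadline to 2013-11-13.
By the time the plaintiff's legal incapacity began on 2014-01-04, the limitation period had already expired on 2013-11-13; that interval cannot revive it.
No stated provision tolls the period for a pending arbitration, so the interval from 2009-02-04 to 2009-08-02 has no effect on the deadline.
Nothing else in the chronology tolls or restarts the period.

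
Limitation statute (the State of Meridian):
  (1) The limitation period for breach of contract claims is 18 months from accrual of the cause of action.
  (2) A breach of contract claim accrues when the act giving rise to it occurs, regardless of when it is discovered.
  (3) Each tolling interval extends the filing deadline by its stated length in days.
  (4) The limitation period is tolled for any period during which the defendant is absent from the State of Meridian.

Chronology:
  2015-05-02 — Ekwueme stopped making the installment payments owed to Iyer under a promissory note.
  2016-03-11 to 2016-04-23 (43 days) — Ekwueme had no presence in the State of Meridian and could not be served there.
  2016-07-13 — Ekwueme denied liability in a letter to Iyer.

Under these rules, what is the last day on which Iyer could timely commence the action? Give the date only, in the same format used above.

The claim accrued on 2015-05-02, when the wrongful act occurred.
18 months from 2015-05-02 is 2016-11-02.
The period was tolled for 43 days by the defendant's absence from the jurisdiction (2016-03-11 to 2016-04-23), pushing the deadline to 2016-12-15.
Nothing else in the chronology tolls or restarts the period.

2016-12-15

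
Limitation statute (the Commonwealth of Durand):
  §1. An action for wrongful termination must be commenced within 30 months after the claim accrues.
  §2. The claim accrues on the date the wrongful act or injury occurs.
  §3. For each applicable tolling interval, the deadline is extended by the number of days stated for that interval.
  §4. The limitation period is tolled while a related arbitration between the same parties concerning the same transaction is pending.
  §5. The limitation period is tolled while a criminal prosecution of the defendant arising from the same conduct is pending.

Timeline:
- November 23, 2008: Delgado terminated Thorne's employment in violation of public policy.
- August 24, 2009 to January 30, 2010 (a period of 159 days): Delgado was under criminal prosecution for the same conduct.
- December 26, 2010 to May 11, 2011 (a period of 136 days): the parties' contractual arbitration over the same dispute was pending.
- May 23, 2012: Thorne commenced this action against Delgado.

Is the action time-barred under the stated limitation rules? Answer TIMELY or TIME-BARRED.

The claim accrued on November 23, 2008, the date of the act.
The untolled deadline — 30 months after November 23, 2008 — is May 23, 2011.
The period was tolled for 159 days by the pending criminal prosecution (August 24, 2009 to January 30, 2010), pushing the deadline to October 29, 2011.
Because the pending related arbitration ran from December 26, 2010 to May 11, 2011, the deadline is extended by 136 days to March 13, 2012.
Thorne filed on May 23, 2012, after the March 13, 2012 deadline, so the action is time-barred.

TIME-BARRED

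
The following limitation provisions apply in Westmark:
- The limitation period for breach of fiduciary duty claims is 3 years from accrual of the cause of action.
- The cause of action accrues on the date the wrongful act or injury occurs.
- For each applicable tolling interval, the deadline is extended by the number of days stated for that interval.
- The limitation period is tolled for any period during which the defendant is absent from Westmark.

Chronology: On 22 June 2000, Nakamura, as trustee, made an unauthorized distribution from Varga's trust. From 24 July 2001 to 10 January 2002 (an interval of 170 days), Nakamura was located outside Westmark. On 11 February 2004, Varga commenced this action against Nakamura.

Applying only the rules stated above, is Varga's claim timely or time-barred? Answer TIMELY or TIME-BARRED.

The cause of action accrued on 22 June 2000, the date of the act.
Adding the 3 years base period to 22 June 2000 gives a deadline of 22 June 2003, before any tolling.
Because the defendant's absence from the jurisdiction ran from 24 July 2001 to 10 January 2002, the deadline is extended by 170 days to 9 December 2003.
The 11 February 2004 filing falls after the 9 December 2003 deadline; the claim is time-barred.

TIME-BARRED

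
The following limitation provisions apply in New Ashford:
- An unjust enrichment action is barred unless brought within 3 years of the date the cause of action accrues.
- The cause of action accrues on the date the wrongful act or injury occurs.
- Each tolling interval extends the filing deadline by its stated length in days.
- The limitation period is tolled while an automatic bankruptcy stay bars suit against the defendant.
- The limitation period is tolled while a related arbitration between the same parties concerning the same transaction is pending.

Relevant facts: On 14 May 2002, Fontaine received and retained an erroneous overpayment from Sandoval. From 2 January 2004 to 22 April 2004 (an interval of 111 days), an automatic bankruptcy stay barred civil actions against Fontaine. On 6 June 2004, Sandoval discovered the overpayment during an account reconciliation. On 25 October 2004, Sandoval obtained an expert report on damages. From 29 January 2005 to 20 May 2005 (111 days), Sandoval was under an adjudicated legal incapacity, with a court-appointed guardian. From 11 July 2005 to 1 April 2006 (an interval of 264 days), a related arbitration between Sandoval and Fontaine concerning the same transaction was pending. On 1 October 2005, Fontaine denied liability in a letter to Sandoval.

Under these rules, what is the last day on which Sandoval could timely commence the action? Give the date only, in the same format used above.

24 May 2006

Because the rule ties accrual to occurrence, the claim accrued on 14 May 2002, not on the 6 June 2004 discovery date.
3 years from 14 May 2002 is 14 May 2005.
Because the automatic bankruptcy stay ran from 2 January 2004 to 22 April 2004, the deadline is extended by 111 days to 2 September 2005.
The period was tolled for 264 days by the pending related arbitration (11 July 2005 to 1 April 2006), pushing the deadline to 24 May 2006.
The plaintiff's legal incapacity from 29 January 2005 to 20 May 2005 does not toll the period, because no stated rule makes the plaintiff's incapacity a tolling event.
Nothing else in the chronology tolls or restarts the period.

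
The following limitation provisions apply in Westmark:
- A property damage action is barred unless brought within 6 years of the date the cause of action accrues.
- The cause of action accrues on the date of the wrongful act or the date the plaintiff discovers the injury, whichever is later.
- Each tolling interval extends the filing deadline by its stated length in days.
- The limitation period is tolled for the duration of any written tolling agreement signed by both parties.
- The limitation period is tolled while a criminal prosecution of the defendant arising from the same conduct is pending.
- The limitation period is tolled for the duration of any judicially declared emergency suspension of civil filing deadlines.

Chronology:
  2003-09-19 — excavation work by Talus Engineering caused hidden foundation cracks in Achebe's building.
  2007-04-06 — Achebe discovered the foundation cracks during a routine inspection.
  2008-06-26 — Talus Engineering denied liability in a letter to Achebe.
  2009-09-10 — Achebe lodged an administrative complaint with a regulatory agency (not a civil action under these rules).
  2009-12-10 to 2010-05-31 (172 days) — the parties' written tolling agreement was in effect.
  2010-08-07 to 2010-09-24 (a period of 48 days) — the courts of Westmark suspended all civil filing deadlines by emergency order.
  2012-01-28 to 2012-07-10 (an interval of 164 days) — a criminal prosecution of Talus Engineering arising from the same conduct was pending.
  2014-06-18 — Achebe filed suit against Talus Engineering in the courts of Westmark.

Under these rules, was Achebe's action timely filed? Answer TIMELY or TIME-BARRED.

The claim accrued on 2007-04-06 — the later of the 2003-09-19 act and the 2007-04-06 discovery.
6 years from 2007-04-06 is 2013-04-06.
The period was tolled for 172 days by the written tolling agreement (2009-12-10 to 2010-05-31), pushing the deadline to 2013-09-25.
Because the emergency suspension of filing deadlines ran from 2010-08-07 to 2010-09-24, the deadline is extended by 48 days to 2013-11-12.
The period was tolled for 164 days by the pending criminal prosecution (2012-01-28 to 2012-07-10), pushing the deadline to 2014-04-25.
The other events in the timeline have no effect on the limitation period under the stated rules.
Filing on 2014-06-18 missed the 2014-04-25 deadline — the action is time-barred.

TIME-BARRED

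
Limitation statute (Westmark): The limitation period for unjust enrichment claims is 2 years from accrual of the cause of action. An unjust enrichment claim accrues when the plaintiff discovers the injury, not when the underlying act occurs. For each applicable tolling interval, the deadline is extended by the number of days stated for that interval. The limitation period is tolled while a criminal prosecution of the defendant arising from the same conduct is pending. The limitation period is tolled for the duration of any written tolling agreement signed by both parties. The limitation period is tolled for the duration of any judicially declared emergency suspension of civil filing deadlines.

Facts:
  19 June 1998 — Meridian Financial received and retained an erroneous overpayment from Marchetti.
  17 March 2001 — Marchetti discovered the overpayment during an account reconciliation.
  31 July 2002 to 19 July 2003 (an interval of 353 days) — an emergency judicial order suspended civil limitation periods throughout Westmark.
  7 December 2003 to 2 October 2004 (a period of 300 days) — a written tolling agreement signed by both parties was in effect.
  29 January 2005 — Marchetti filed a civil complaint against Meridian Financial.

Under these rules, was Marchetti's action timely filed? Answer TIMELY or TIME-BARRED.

The claim did not accrue until Marchetti discovered the injury on 17 March 2001; the 19 June 1998 act date does not start the clock under the stated rule.
The untolled deadline — 2 years after 17 March 2001 — is 17 March 2003.
The period was tolled for 353 days by the emergency suspension of filing deadlines (31 July 2002 to 19 July 2003), pushing the deadline to 4 March 2004.
The period was tolled for 300 days by the written tolling agreement (7 December 2003 to 2 October 2004), pushing the deadline to 29 December 2004.
The 29 January 2005 filing falls after the 29 December 2004 deadline; the claim is time-barred.

TIME-BARRED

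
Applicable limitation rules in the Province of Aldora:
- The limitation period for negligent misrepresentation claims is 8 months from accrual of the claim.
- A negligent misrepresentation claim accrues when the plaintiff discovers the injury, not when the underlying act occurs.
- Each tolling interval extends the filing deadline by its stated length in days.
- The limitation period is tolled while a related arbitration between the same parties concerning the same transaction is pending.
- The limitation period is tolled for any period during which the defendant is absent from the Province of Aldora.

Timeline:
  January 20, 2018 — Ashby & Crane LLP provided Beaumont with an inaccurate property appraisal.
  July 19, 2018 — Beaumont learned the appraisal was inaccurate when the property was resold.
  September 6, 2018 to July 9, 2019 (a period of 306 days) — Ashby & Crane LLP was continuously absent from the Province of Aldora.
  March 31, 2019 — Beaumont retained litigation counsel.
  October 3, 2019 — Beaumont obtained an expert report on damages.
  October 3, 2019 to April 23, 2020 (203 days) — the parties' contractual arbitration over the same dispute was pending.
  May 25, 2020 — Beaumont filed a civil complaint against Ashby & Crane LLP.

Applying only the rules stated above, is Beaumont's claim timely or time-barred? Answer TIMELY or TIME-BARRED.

The claim did not accrue until Beaumont discovered the injury on July 19, 2018; the January 20, 2018 act date does not start the clock under the stated rule.
Adding the 8 months base period to July 19, 2018 gives a deadline of March 19, 2019, before any tolling.
The period was tolled for 306 days by the defendant's absence from the jurisdiction (September 6, 2018 to July 9, 2019), pushing the deadline to January 19, 2020.
The period was tolled for 203 days by the pending related arbitration (October 3, 2019 to April 23, 2020), pushing the deadline to August 9, 2020.
Nothing else in the chronology tolls or restarts the period.
Filing on May 25, 2020 beat the August 9, 2020 deadline — the action is timely.

TIMELY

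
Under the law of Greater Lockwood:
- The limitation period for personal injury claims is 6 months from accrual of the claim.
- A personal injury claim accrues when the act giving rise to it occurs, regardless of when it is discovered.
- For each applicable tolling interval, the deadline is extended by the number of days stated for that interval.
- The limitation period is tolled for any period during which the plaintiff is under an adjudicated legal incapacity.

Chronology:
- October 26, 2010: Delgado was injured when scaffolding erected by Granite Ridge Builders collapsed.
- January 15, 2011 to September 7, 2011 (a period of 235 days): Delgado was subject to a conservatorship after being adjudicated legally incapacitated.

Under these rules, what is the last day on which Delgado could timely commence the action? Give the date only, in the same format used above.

December 17, 2011

The claim accrued on October 26, 2010, the date of the act.
The untolled deadline — 6 months after October 26, 2010 — is April 26, 2011.
The period was tolled for 235 days by the plaintiff's legal incapacity (January 15, 2011 to September 7, 2011), pushing the deadline to December 17, 2011.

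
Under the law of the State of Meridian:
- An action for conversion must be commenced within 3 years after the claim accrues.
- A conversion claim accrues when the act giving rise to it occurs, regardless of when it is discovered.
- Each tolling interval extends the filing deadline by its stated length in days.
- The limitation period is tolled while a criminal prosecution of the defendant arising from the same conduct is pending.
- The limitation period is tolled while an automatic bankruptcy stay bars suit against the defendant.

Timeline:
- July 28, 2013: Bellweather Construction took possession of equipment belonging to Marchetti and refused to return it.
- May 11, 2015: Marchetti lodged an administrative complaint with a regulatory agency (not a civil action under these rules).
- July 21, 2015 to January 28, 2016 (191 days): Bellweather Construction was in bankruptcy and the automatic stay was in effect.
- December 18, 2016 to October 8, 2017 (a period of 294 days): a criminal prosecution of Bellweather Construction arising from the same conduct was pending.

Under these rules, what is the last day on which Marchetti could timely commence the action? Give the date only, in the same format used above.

November 25, 2017

The claim accrued on July 28, 2013, the date of the act.
3 years from July 28, 2013 is July 28, 2016.
Because the automatic bankruptcy stay ran from July 21, 2015 to January 28, 2016, the deadline is extended by 191 days to February 4, 2017.
Because the pending criminal prosecution ran from December 18, 2016 to October 8, 2017, the deadline is extended by 294 days to November 25, 2017.
The other events in the timeline have no effect on the limitation period under the stated rules.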